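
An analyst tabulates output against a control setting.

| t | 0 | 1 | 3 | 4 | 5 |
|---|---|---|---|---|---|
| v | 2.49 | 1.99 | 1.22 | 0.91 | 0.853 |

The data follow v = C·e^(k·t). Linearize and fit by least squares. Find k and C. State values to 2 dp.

Linearized form: ln v = k·t + ln C. From the 5 transformed points,
Over the data: Σt = 13.0000, Σ(t)² = 51.0000, Σln v = 1.5460, Σt·ln v = 0.1125.
Normal system: [[51.0000, 13.0000]; [13.0000, 5]]·[k, ln C]ᵀ = [0.1125, 1.5460]ᵀ.
Δ = 51.0000·5 − (13.0000)² = 86.0000; k = (0.1125·5 − 13.0000·1.5460)/86.0000 = -0.22715, ln C = (51.0000·1.5460 − 13.0000·0.1125)/86.0000 = 0.89979, so C = exp(0.89979) = 2.45909.

k = -0.23, C = 2.46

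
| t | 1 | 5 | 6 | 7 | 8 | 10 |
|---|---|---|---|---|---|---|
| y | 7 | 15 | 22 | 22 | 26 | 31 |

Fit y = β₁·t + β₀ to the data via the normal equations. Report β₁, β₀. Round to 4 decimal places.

β₁ = 2.7224, β₀ = 3.7117

Sums needed: Σt·t = 275, Σt = 37, Σ1 = 6.
Right-hand side: Σt·y = 886, Σy = 123.
So XᵀX·[β₁, β₀]ᵀ = Xᵀy: [[275, 37]; [37, 6]]·[β₁, β₀]ᵀ = [886, 123]ᵀ.
Eliminating β₀: 6·(row 1) − 37·(row 2) gives 281·β₁ = 6·886 − 37·123 = 765, so β₁ = 765/281.
Then β₀ = (123 − 37·(765/281))/6 = 1043/281.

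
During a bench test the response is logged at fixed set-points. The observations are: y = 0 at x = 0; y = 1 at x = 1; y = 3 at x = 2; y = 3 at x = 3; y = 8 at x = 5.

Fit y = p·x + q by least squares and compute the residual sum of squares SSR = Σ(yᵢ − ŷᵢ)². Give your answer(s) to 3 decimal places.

SSR = 2.257

With design matrix A, AᵀA = [[39, 11]; [11, 5]] and Aᵀy = [56, 15]ᵀ.
Eliminating q: 5·(row 1) − 11·(row 2) gives 74·p = 5·56 − 11·15 = 115, so p = 115/74.
Then q = (15 − 11·(115/74))/5 = -31/74.
Residuals: 31/74, -5/37, 23/74, -46/37, 24/37; SSR = 167/74.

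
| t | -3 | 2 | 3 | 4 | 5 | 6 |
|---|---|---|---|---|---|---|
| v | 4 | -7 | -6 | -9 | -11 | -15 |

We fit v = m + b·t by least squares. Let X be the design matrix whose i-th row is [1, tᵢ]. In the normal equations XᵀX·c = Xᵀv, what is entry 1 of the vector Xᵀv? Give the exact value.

-44

Entry 1 ↔ basis 1, so (Xᵀv)_{1} = Σᵢ vᵢ = (1)·(4) + (1)·(-7) + (1)·(-6) + (1)·(-9) + (1)·(-11) + (1)·(-15) = -44.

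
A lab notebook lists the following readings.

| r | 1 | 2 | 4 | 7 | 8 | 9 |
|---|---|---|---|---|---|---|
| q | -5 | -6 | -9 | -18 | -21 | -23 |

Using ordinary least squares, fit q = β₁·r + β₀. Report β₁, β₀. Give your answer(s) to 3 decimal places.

AᵀA·[β₁, β₀]ᵀ = Aᵀq reads: 215·β₁ + 31·β₀ = -554;  31·β₁ + 6·β₀ = -82.
Eliminating β₀: 6·(row 1) − 31·(row 2) gives 329·β₁ = 6·(-554) − 31·(-82) = -782, so β₁ = -782/329.
Then β₀ = ((-82) − 31·(-782/329))/6 = -456/329.

β₁ = -2.377, β₀ = -1.386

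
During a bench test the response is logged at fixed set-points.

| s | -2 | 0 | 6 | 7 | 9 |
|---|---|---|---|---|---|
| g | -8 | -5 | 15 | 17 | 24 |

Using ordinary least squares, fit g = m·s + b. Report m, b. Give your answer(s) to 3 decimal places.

m = 2.989, b = -3.356

Sums needed: Σs·s = 170, Σs = 20, Σ1 = 5.
For Xᵀg: Σs·g = 441, Σg = 43.
Normal equations: [[170, 20]; [20, 5]]·[m, b]ᵀ = [441, 43]ᵀ.
Determinant 170·5 − 20² = 450.
m = (441·5 − 20·43)/450 = 269/90; b = (170·43 − 20·441)/450 = -151/45.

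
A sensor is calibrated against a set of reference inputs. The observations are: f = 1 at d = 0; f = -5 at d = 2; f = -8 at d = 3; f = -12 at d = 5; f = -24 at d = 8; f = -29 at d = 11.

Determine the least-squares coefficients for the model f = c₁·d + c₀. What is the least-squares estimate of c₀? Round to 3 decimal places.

c₀ = 0.753

Entries of MᵀM: Σd·d = 223, Σd = 29, Σ1 = 6.
Moment sums: Σd·f = -605, Σf = -77.
Eliminating c₀: 6·(row 1) − 29·(row 2) gives 497·c₁ = 6·(-605) − 29·(-77) = -1397, so c₁ = -1397/497.
Then c₀ = ((-77) − 29·(-1397/497))/6 = 374/497.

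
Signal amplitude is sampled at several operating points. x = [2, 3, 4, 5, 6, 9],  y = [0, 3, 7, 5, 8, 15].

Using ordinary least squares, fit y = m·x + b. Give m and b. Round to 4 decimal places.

m = 1.9892, b = -3.2811

Setting ∂/∂m … = 0 gives: 171·m + 29·b = 245;  29·m + 6·b = 38.
det = 171·6 − 29² = 185.
m = (245·6 − 29·38)/185 = 368/185; b = (171·38 − 29·245)/185 = -607/185.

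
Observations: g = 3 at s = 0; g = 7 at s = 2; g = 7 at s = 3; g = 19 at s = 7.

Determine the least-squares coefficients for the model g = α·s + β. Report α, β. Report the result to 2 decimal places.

Setting ∂/∂α … = 0 gives: 62·α + 12·β = 168;  12·α + 4·β = 36.
(Σs·s = 62, Σs = 12, Σ1 = 4, Σs·g = 168, Σg = 36.)
det = 62·4 − 12² = 104.
α = (168·4 − 12·36)/104 = 30/13; β = (62·36 − 12·168)/104 = 27/13.

α = 2.31, β = 2.08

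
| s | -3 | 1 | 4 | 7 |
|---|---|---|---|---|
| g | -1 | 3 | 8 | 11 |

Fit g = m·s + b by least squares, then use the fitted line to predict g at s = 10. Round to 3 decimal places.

From the data, Σs·s = 75, Σs = 9, Σ1 = 4.
Moment sums: Σs·g = 115, Σg = 21.
AᵀA·[m, b]ᵀ = Aᵀg becomes [[75, 9]; [9, 4]]·[m, b]ᵀ = [115, 21]ᵀ.
Determinant 75·4 − 9² = 219.
m = (115·4 − 9·21)/219 = 271/219; b = (75·21 − 9·115)/219 = 180/73.
At s = 10: ĝ = (271/219)·(10) + (180/73)·(1) = 3250/219.

ĝ = 14.840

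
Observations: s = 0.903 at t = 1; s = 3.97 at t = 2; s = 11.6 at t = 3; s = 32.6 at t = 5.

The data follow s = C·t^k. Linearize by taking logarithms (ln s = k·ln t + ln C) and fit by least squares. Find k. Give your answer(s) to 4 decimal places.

k = 2.2544

With ln sᵢ as the transformed response and ln tᵢ as the regressor:
Σln t = 3.4012, Σ(ln t)² = 4.2777, Σln s = 7.2121, Σln t·ln s = 9.2562.
Equations: 4.2777·k + 3.4012·ln C = 9.2562;  3.4012·k + 4·ln C = 7.2121.
Δ = 4.2777·4 − (3.4012)² = 5.5426; k = (9.2562·4 − 3.4012·7.2121)/5.5426 = 2.25436, ln C = (4.2777·7.2121 − 3.4012·9.2562)/5.5426 = -0.11387.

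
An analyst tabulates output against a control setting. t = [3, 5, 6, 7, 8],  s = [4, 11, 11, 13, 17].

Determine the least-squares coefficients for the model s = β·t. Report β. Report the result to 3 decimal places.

Compute the Gram sums: Σt·t = 183.
And Σt·s = 360.
So XᵀX·[β]ᵀ = Xᵀs: [[183]]·[β]ᵀ = [360]ᵀ.
β = 360/183 = 1.96721.

β = 1.967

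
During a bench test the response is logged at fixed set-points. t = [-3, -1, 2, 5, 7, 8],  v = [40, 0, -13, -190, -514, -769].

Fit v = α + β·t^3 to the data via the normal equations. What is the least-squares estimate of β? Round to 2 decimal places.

Sums needed: Σ1 = 6, Σt^3 = 960, Σt^3·t^3 = 396212.
For Aᵀv: Σv = -1446, Σt^3·v = -594964.
So AᵀA·[α, β]ᵀ = Aᵀv: [[6, 960]; [960, 396212]]·[α, β]ᵀ = [-1446, -594964]ᵀ.
Eliminating β: 396212·(row 1) − 960·(row 2) gives 1455672·α = 396212·(-1446) − 960·(-594964) = -1757112, so α = -73213/60653.
Then β = ((-594964) − 960·(-73213/60653))/396212 = -90901/60653.

β = -1.50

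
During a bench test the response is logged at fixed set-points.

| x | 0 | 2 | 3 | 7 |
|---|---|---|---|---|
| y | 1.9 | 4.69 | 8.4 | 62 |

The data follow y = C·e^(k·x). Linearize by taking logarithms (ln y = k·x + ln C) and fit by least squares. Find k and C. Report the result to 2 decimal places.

Let Y = ln y. Fitting Y = k·x + ln C by least squares:
Σx = 12.0000, Σ(x)² = 62.0000, Σln y = 8.4427, Σx·ln y = 38.3655.
Normal system: [[62.0000, 12.0000]; [12.0000, 4]]·[k, ln C]ᵀ = [38.3655, 8.4427]ᵀ.
Δ = 62.0000·4 − (12.0000)² = 104.0000; k = (38.3655·4 − 12.0000·8.4427)/104.0000 = 0.50144, ln C = (62.0000·8.4427 − 12.0000·38.3655)/104.0000 = 0.60633, so C = exp(0.60633) = 1.83369.

k = 0.50, C = 1.83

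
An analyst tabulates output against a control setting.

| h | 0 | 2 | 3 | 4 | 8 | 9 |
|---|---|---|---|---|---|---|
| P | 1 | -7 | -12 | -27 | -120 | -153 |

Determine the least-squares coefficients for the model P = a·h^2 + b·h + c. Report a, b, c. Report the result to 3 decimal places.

a = -2.045, b = 1.328, c = 0.554

Setting ∂/∂a … = 0 gives: 11010·a + 1340·b + 174·c = -20641;  1340·a + 174·b + 26·c = -2495;  174·a + 26·b + 6·c = -318.
Solving the 3×3 system (Gaussian elimination) gives a = -68705/33594, b = 14873/11198, c = 9307/16797.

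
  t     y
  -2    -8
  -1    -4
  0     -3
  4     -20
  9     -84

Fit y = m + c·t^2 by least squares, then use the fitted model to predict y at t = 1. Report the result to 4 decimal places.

ŷ = -4.4849

With design matrix M, MᵀM = [[5, 102]; [102, 6834]] and Mᵀy = [-119, -7160]ᵀ.
Eliminating c: 6834·(row 1) − 102·(row 2) gives 23766·m = 6834·(-119) − 102·(-7160) = -82926, so m = -813/233.
Then c = ((-7160) − 102·(-813/233))/6834 = -11831/11883.
At t = 1: ŷ = (-813/233)·(1) + (-11831/11883)·(1) = -53294/11883.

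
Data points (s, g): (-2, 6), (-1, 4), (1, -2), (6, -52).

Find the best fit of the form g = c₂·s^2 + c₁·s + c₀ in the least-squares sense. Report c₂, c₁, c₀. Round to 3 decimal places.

c₂ = -0.911, c₁ = -3.548, c₀ = 2.110

Normal-equation sums: Σs^2·s^2 = 1314, Σs^2·s = 208, Σs^2 = 42, Σs·s = 42, Σs = 4, Σ1 = 4.
Moment sums: Σs^2·g = -1846, Σs·g = -330, Σg = -44.
Solving the 3×3 system (Gaussian elimination) gives c₂ = -2558/2809, c₁ = -9967/2809, c₀ = 5927/2809.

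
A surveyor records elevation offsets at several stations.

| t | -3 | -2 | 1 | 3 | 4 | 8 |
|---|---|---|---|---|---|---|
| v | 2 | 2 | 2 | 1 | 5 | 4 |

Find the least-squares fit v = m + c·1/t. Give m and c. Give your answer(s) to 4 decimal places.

Setting ∂/∂m … = 0 gives: 6·m + (7/8)·c = 16;  (7/8)·m + (893/576)·c = 29/12.
(Σ1 = 6, Σ1/t = 7/8, Σ1/t·1/t = 893/576, Σv = 16, Σ1/t·v = 29/12.)
Eliminating c: (893/576)·(row 1) − (7/8)·(row 2) gives (1639/192)·m = (893/576)·16 − (7/8)·(29/12) = 6535/288, so m = 13070/4917.
Then c = ((29/12) − (7/8)·(13070/4917))/(893/576) = 96/1639.

m = 2.6581, c = 0.0586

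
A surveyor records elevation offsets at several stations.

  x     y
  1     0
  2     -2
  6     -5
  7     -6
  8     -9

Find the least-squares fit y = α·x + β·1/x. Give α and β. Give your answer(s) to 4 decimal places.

The normal system AᵀA·[α, β]ᵀ = Aᵀy is [[154, 5]; [5, 37081/28224]]·[α, β]ᵀ = [-148, -641/168]ᵀ.
Δ = 154·(37081/28224) − 5² = 357491/2016.
α = ((-148)·(37081/28224) − 5·(-641/168))/(357491/2016) = -2474774/2502437; β = (154·(-641/168) − 5·(-148))/(357491/2016) = 307272/357491.

α = -0.9889, β = 0.8595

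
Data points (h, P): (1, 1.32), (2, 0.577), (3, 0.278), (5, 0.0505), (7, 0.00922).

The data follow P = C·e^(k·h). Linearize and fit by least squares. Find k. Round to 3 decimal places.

k = -0.827

Let Y = ln P. Fitting Y = k·h + ln C by least squares:
Over the data: Σh = 18.0000, Σ(h)² = 88.0000, Σln P = -9.2246, Σh·ln P = -52.3962.
Normal system: [[88.0000, 18.0000]; [18.0000, 5]]·[k, ln C]ᵀ = [-52.3962, -9.2246]ᵀ.
Slope k = (n·Σh·ln P − Σh·Σln P)/(n·Σ(h)² − (Σh)²) = (5·-52.3962 − 18.0000·-9.2246)/116.0000 = -0.82706; ln C = (Σln P − k·Σh)/n = 1.13248.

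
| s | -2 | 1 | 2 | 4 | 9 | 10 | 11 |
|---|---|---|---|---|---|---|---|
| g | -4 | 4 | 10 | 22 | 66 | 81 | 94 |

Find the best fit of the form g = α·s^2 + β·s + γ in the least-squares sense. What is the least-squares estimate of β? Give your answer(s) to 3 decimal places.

Normal-equation sums: Σs^2·s^2 = 31491, Σs^2·s = 3125, Σs^2 = 327, Σs·s = 327, Σs = 35, Σ1 = 7.
Right-hand side: Σs^2·g = 25200, Σs·g = 2558, Σg = 273.
Inverting the 3×3 Gram matrix, [α, β, γ]ᵀ = [30793/65866, 215109/65866, 27378/32933]ᵀ.

β = 3.266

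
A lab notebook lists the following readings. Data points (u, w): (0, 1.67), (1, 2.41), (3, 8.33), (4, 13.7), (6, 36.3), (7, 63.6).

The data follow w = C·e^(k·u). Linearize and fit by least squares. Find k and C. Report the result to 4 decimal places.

Linearized form: ln w = k·u + ln C. From the 6 transformed points,
XᵀX = [[111.0000, 21.0000]; [21.0000, 6]], rhs = [68.3280, 13.8741]ᵀ  (here Σu = 21.0000, Σ(u)² = 111.0000, Σln w = 13.8741, Σu·ln w = 68.3280).
Solving (det = 225.0000): k = 0.52716, ln C = 0.46730, so C = exp(0.46730) = 1.59567.

k = 0.5272, C = 1.5957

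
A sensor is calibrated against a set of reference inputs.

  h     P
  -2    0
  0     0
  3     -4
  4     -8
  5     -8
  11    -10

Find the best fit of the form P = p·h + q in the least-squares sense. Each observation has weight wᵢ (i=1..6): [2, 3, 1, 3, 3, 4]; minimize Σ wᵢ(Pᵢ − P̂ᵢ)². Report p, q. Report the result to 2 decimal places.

p = -0.84, q = -2.09

Normal-equation sums: Σwᵢ·h·h = 624, Σwᵢ·h = 70, Σwᵢ·1 = 16.
Moment sums: Σwᵢ·h·P = -668, Σwᵢ·P = -92.
Δ = 624·16 − 70² = 5084.
p = ((-668)·16 − 70·(-92))/5084 = -1062/1271; q = (624·(-92) − 70·(-668))/5084 = -2662/1271.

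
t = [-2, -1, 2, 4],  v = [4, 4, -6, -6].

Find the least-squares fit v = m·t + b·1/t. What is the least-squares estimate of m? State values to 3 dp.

Sums needed: Σt·t = 25, Σt·1/t = 4, Σ1/t·1/t = 25/16.
For Aᵀv: Σt·v = -48, Σ1/t·v = -21/2.
So AᵀA·[m, b]ᵀ = Aᵀv: [[25, 4]; [4, 25/16]]·[m, b]ᵀ = [-48, -21/2]ᵀ.
Δ = 25·(25/16) − 4² = 369/16.
m = ((-48)·(25/16) − 4·(-21/2))/(369/16) = -176/123; b = (25·(-21/2) − 4·(-48))/(369/16) = -376/123.

m = -1.431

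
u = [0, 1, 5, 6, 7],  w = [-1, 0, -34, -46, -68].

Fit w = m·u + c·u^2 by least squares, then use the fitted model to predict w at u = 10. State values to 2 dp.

ŵ = -142.32

From the data, Σu·u = 111, Σu·u^2 = 685, Σu^2·u^2 = 4323.
For Aᵀw: Σu·w = -922, Σu^2·w = -5838.
Normal equations: [[111, 685]; [685, 4323]]·[m, c]ᵀ = [-922, -5838]ᵀ.
det = 111·4323 − 685² = 10628.
m = ((-922)·4323 − 685·(-5838))/10628 = 3306/2657; c = (111·(-5838) − 685·(-922))/10628 = -4112/2657.
At u = 10: ŵ = (3306/2657)·(10) + (-4112/2657)·(100) = -378140/2657.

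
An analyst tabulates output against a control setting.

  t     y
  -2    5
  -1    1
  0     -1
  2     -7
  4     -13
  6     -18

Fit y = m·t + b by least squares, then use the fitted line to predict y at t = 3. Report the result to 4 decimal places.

ŷ = -9.7789

From the data, Σt·t = 61, Σt = 9, Σ1 = 6.
Right-hand side: Σt·y = -185, Σy = -33.
Eliminating b: 6·(row 1) − 9·(row 2) gives 285·m = 6·(-185) − 9·(-33) = -813, so m = -271/95.
Then b = ((-33) − 9·(-271/95))/6 = -116/95.
At t = 3: ŷ = (-271/95)·(3) + (-116/95)·(1) = -929/95.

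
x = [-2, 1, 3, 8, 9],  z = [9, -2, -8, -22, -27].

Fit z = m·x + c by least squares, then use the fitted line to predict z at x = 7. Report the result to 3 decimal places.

ẑ = -20.065

Forming MᵀM = [[159, 19]; [19, 5]] and Mᵀz = [-463, -50]ᵀ gives MᵀM·[m, c]ᵀ = Mᵀz.
Δ = 159·5 − 19² = 434.
m = ((-463)·5 − 19·(-50))/434 = -195/62; c = (159·(-50) − 19·(-463))/434 = 121/62.
At x = 7: ẑ = (-195/62)·(7) + (121/62)·(1) = -622/31.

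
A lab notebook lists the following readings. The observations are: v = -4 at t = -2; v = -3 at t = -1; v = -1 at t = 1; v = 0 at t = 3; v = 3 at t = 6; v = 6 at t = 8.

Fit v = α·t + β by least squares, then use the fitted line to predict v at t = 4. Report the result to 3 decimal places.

v̂ = 1.589

Entries of MᵀM: Σt·t = 115, Σt = 15, Σ1 = 6.
Right-hand side: Σt·v = 76, Σv = 1.
So MᵀM·[α, β]ᵀ = Mᵀv: [[115, 15]; [15, 6]]·[α, β]ᵀ = [76, 1]ᵀ.
Determinant 115·6 − 15² = 465.
α = (76·6 − 15·1)/465 = 147/155; β = (115·1 − 15·76)/465 = -205/93.
At t = 4: v̂ = (147/155)·(4) + (-205/93)·(1) = 739/465.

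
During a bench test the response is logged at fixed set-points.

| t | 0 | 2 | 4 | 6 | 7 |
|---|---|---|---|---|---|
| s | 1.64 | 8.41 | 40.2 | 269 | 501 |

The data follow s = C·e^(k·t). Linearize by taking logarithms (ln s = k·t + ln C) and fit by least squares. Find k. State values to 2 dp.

k = 0.83

Linearized form: ln s = k·t + ln C. From the 5 transformed points,
XᵀX = [[105.0000, 19.0000]; [19.0000, 5]], rhs = [96.1188, 18.1293]ᵀ  (here Σt = 19.0000, Σ(t)² = 105.0000, Σln s = 18.1293, Σt·ln s = 96.1188).
Slope k = (n·Σt·ln s − Σt·Σln s)/(n·Σ(t)² − (Σt)²) = (5·96.1188 − 19.0000·18.1293)/164.0000 = 0.83011; ln C = (Σln s − k·Σt)/n = 0.47146.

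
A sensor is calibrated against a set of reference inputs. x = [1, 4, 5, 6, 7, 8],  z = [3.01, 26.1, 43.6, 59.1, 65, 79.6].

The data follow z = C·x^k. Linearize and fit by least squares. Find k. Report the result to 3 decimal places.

k = 1.601

With ln zᵢ as the transformed response and ln xᵢ as the regressor:
Σln x = 8.8128, Σ(ln x)² = 15.8331, Σln z = 20.7696, Σln x·ln z = 35.1315.
Normal system: [[15.8331, 8.8128]; [8.8128, 6]]·[k, ln C]ᵀ = [35.1315, 20.7696]ᵀ.
Δ = 15.8331·6 − (8.8128)² = 17.3327; k = (35.1315·6 − 8.8128·20.7696)/17.3327 = 1.60101, ln C = (15.8331·20.7696 − 8.8128·35.1315)/17.3327 = 1.11002.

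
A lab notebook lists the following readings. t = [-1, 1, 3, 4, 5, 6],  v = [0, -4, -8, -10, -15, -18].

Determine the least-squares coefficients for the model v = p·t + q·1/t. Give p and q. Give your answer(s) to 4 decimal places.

Compute the Gram sums: Σt·t = 88, Σt·1/t = 6, Σ1/t·1/t = 8069/3600.
And Σt·v = -251, Σ1/t·v = -91/6.
det = 88·(8069/3600) − 6² = 72559/450.
p = ((-251)·(8069/3600) − 6·(-91/6))/(72559/450) = -1697719/580472; q = (88·(-91/6) − 6·(-251))/(72559/450) = 77100/72559.

p = -2.9247, q = 1.0626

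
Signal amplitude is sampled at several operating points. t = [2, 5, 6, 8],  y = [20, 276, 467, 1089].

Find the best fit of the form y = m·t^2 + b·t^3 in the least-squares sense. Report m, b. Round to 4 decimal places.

Entries of MᵀM: Σt^2·t^2 = 6033, Σt^2·t^3 = 43701, Σt^3·t^3 = 324489.
Right-hand side: Σt^2·y = 93488, Σt^3·y = 693100.
MᵀM·[m, b]ᵀ = Mᵀy becomes [[6033, 43701]; [43701, 324489]]·[m, b]ᵀ = [93488, 693100]ᵀ.
Eliminating b: 324489·(row 1) − 43701·(row 2) gives 47864736·m = 324489·93488 − 43701·693100 = 46664532, so m = 432079/443192.
Then b = (693100 − 43701·(432079/443192))/324489 = 2665367/1329576.

m = 0.9749, b = 2.0047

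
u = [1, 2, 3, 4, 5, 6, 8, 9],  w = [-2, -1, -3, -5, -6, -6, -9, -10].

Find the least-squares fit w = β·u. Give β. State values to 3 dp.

β = -1.106

From the data, Σu·u = 236.
Moment sums: Σu·w = -261.
β = (-261)/236 = -1.10593.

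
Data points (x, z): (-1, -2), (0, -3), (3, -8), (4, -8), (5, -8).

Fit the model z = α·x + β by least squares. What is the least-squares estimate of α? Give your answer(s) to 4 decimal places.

α = -1.1269

MᵀM·[α, β]ᵀ = Mᵀz reads: 51·α + 11·β = -94;  11·α + 5·β = -29.
(Σx·x = 51, Σx = 11, Σ1 = 5, Σx·z = -94, Σz = -29.)
Determinant 51·5 − 11² = 134.
α = ((-94)·5 − 11·(-29))/134 = -151/134; β = (51·(-29) − 11·(-94))/134 = -445/134.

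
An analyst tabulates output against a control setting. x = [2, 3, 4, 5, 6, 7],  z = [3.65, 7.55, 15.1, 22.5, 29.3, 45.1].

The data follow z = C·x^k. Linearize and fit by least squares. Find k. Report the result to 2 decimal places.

k = 1.99

Taking logs, ln z = k·ln x + ln C, so regress ln z on ln x.
Σln x = 8.5252, Σ(ln x)² = 13.1965, Σln z = 16.3310, Σln x·ln z = 25.3563.
Equations: 13.1965·k + 8.5252·ln C = 25.3563;  8.5252·k + 6·ln C = 16.3310.
Slope k = (n·Σln x·ln z − Σln x·Σln z)/(n·Σ(ln x)² − (Σln x)²) = (6·25.3563 − 8.5252·16.3310)/6.5005 = 1.98657; ln C = (Σln z − k·Σln x)/n = -0.10082.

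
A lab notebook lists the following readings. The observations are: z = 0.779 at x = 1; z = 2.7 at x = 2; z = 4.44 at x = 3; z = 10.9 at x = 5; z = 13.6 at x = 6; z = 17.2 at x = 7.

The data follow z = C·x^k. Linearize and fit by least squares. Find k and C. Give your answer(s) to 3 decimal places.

Taking logs, ln z = k·ln x + ln C, so regress ln z on ln x.
Σln x = 7.1389, Σ(ln x)² = 11.2747, Σln z = 10.0779, Σln x·ln z = 16.3832.
Equations: 11.2747·k + 7.1389·ln C = 16.3832;  7.1389·k + 6·ln C = 10.0779.
Slope k = (n·Σln x·ln z − Σln x·Σln z)/(n·Σ(ln x)² − (Σln x)²) = (6·16.3832 − 7.1389·10.0779)/16.6845 = 1.57958; ln C = (Σln z − k·Σln x)/n = -0.19976, so C = exp(-0.19976) = 0.81893.

k = 1.580, C = 0.819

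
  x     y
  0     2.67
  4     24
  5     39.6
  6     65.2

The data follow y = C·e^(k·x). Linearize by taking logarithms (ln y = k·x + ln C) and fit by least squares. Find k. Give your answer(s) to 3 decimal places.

k = 0.535

Taking logs, ln y = k·x + ln C, so regress ln y on x.
AᵀA = [[77.0000, 15.0000]; [15.0000, 4]], rhs = [56.1711, 12.0164]ᵀ  (here Σx = 15.0000, Σ(x)² = 77.0000, Σln y = 12.0164, Σx·ln y = 56.1711).
Δ = 77.0000·4 − (15.0000)² = 83.0000; k = (56.1711·4 − 15.0000·12.0164)/83.0000 = 0.53540, ln C = (77.0000·12.0164 − 15.0000·56.1711)/83.0000 = 0.99636.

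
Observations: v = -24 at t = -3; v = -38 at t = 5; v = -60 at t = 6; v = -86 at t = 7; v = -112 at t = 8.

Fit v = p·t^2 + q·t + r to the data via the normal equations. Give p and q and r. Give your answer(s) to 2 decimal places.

p = -2.07, q = 2.27, r = 1.52

Setting ∂/∂p … = 0 gives: 8499·p + 1169·q + 183·r = -14708;  1169·p + 183·q + 23·r = -1976;  183·p + 23·q + 5·r = -320.
(Σt^2·t^2 = 8499, Σt^2·t = 1169, Σt^2 = 183, Σt·t = 183, Σt = 23, Σ1 = 5, Σt^2·v = -14708, Σt·v = -1976, Σv = -320.)
Inverting the 3×3 Gram matrix, [p, q, r]ᵀ = [-11854/5713, 12944/5713, 8682/5713]ᵀ.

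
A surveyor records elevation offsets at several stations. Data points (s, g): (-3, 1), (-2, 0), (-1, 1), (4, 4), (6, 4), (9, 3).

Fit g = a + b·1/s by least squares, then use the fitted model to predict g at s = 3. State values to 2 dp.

Entries of AᵀA: Σ1 = 6, Σ1/s = -47/36, Σ1/s·1/s = 1897/1296.
Moment sums: Σg = 13, Σ1/s·g = 2/3.
det = 6·(1897/1296) − (-47/36)² = 9173/1296.
a = (13·(1897/1296) − (-47/36)·(2/3))/(9173/1296) = 25789/9173; b = (6·(2/3) − (-47/36)·13)/(9173/1296) = 27180/9173.
At s = 3: ĝ = (25789/9173)·(1) + (27180/9173)·(1/3) = 34849/9173.

ĝ = 3.80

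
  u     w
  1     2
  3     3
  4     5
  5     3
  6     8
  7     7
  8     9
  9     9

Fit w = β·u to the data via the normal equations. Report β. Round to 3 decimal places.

β = 1.053

Normal-equation sums: Σu·u = 281.
Right-hand side: Σu·w = 296.
XᵀX·[β]ᵀ = Xᵀw becomes [[281]]·[β]ᵀ = [296]ᵀ.
Hence β = 296 / 281 ≈ 1.05338.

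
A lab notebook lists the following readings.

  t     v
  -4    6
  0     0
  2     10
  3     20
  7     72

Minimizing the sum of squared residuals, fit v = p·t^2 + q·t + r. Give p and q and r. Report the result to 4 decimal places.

p = 1.0480, q = 2.8975, r = 0.6151

The normal equations are: 2754·p + 314·q + 78·r = 3844;  314·p + 78·q + 8·r = 560;  78·p + 8·q + 5·r = 108.
(Σt^2·t^2 = 2754, Σt^2·t = 314, Σt^2 = 78, Σt·t = 78, Σt = 8, Σ1 = 5, Σt^2·v = 3844, Σt·v = 560, Σv = 108.)
Row-reducing yields p = 42201/40268, q = 116677/40268, r = 12385/20134.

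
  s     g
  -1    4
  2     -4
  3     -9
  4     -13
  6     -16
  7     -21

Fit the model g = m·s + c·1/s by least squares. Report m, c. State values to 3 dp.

m = -2.882, c = -0.423

The normal equations are: 115·m + 6·c = -334;  6·m + (10385/7056)·c = -215/12.
(Σs·s = 115, Σs·1/s = 6, Σ1/s·1/s = 10385/7056, Σs·g = -334, Σ1/s·g = -215/12.)
Δ = 115·(10385/7056) − 6² = 940259/7056.
m = ((-334)·(10385/7056) − 6·(-215/12))/(940259/7056) = -2710070/940259; c = (115·(-215/12) − 6·(-334))/(940259/7056) = -398076/940259.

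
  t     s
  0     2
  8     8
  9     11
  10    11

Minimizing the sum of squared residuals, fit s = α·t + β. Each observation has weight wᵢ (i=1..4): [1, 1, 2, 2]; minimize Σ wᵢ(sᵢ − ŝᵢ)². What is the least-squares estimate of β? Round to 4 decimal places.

With design matrix A, AᵀWA = [[426, 46]; [46, 6]] and AᵀWs = [482, 54]ᵀ.
det = 426·6 − 46² = 440.
α = (482·6 − 46·54)/440 = 51/55; β = (426·54 − 46·482)/440 = 104/55.

β = 1.8909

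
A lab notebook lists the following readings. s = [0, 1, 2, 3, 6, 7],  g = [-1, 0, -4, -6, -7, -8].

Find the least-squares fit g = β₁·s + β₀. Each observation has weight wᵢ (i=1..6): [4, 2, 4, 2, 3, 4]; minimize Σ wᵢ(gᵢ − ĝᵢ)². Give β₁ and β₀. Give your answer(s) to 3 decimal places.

β₁ = -1.021, β₀ = -1.141

The normal system XᵀWX·[β₁, β₀]ᵀ = XᵀWg is [[340, 62]; [62, 19]]·[β₁, β₀]ᵀ = [-418, -85]ᵀ.
Δ = 340·19 − 62² = 2616.
β₁ = ((-418)·19 − 62·(-85))/2616 = -334/327; β₀ = (340·(-85) − 62·(-418))/2616 = -373/327.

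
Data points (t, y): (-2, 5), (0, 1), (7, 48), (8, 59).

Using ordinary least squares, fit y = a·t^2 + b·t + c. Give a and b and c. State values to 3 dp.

a = 0.868, b = 0.340, c = 1.744

Compute the Gram sums: Σt^2·t^2 = 6513, Σt^2·t = 847, Σt^2 = 117, Σt·t = 117, Σt = 13, Σ1 = 4.
Moment sums: Σt^2·y = 6148, Σt·y = 798, Σy = 113.
Normal equations: [[6513, 847, 117]; [847, 117, 13]; [117, 13, 4]]·[a, b, c]ᵀ = [6148, 798, 113]ᵀ.
Inverting the 3×3 Gram matrix, [a, b, c]ᵀ = [11443/13178, 4487/13178, 11494/6589]ᵀ.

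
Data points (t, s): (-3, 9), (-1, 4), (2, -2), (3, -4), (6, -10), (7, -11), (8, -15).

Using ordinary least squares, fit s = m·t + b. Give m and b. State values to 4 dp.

The normal system MᵀM·[m, b]ᵀ = Mᵀs is [[172, 22]; [22, 7]]·[m, b]ᵀ = [-304, -29]ᵀ.
det = 172·7 − 22² = 720.
m = ((-304)·7 − 22·(-29))/720 = -149/72; b = (172·(-29) − 22·(-304))/720 = 85/36.

m = -2.0694, b = 2.3611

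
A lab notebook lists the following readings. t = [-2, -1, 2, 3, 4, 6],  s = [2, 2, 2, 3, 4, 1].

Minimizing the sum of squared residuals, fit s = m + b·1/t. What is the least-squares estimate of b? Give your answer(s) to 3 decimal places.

b = 0.444

The normal equations are: 6·m + (-1/4)·b = 14;  (-1/4)·m + (245/144)·b = 1/6.
(Σ1 = 6, Σ1/t = -1/4, Σ1/t·1/t = 245/144, Σs = 14, Σ1/t·s = 1/6.)
Eliminating b: (245/144)·(row 1) − (-1/4)·(row 2) gives (487/48)·m = (245/144)·14 − (-1/4)·(1/6) = 859/36, so m = 3436/1461.
Then b = ((1/6) − (-1/4)·(3436/1461))/(245/144) = 216/487.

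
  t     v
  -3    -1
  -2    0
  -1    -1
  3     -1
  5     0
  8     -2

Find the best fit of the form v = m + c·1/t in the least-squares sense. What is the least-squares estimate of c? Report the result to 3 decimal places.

Forming XᵀX = [[6, -47/40]; [-47/40, 22001/14400]] and Xᵀv = [-5, 3/4]ᵀ gives XᵀX·[m, c]ᵀ = Xᵀv.
Eliminating c: (22001/14400)·(row 1) − (-47/40)·(row 2) gives (1495/192)·m = (22001/14400)·(-5) − (-47/40)·(3/4) = -19463/2880, so m = -19463/22425.
Then c = ((3/4) − (-47/40)·(-19463/22425))/(22001/14400) = -264/1495.

c = -0.177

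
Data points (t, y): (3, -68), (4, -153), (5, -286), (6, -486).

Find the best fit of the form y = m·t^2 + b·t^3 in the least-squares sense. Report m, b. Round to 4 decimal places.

With design matrix A, AᵀA = [[2258, 12168]; [12168, 67106]] and Aᵀy = [-27706, -152354]ᵀ.
det = 2258·67106 − 12168² = 3465124.
m = ((-27706)·67106 − 12168·(-152354))/3465124 = -103757/66637; b = (2258·(-152354) − 12168·(-27706))/3465124 = -1722181/866281.

m = -1.5570, b = -1.9880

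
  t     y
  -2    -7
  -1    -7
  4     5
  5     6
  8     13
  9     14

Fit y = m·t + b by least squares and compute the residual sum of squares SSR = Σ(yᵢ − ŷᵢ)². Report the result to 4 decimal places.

SSR = 3.2253

XᵀX·[m, b]ᵀ = Xᵀy reads: 191·m + 23·b = 301;  23·m + 6·b = 24.
Eliminating b: 6·(row 1) − 23·(row 2) gives 617·m = 6·301 − 23·24 = 1254, so m = 1254/617.
Then b = (24 − 23·(1254/617))/6 = -2339/617.
Residuals: 528/617, -726/617, 408/617, -229/617, 328/617, -309/617; SSR = 1990/617.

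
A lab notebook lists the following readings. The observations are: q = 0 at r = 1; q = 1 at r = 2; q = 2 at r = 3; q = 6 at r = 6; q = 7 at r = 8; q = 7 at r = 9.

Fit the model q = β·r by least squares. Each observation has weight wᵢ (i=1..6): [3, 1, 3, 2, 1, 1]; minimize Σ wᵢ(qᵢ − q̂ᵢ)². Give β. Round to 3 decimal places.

β = 0.841

From the data, Σwᵢ·r·r = 251.
Right-hand side: Σwᵢ·r·q = 211.
AᵀWA·[β]ᵀ = AᵀWq becomes [[251]]·[β]ᵀ = [211]ᵀ.
Hence β = 211 / 251 ≈ 0.840637.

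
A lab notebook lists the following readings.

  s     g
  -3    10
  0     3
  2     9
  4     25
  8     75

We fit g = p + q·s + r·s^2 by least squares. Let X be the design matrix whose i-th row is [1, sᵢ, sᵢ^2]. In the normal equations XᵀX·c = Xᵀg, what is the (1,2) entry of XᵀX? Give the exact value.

11

Row 1 ↔ basis 1, column 2 ↔ basis s, so (XᵀX)_{1,2} = Σᵢ s = (1)·(-3) + (1)·(0) + (1)·(2) + (1)·(4) + (1)·(8) = 11.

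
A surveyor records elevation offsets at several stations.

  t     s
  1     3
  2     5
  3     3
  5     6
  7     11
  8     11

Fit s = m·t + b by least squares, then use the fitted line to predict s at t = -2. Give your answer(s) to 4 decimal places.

Sums needed: Σt·t = 152, Σt = 26, Σ1 = 6.
Moment sums: Σt·s = 217, Σs = 39.
MᵀM·[m, b]ᵀ = Mᵀs becomes [[152, 26]; [26, 6]]·[m, b]ᵀ = [217, 39]ᵀ.
Eliminating b: 6·(row 1) − 26·(row 2) gives 236·m = 6·217 − 26·39 = 288, so m = 72/59.
Then b = (39 − 26·(72/59))/6 = 143/118.
At t = -2: ŝ = (72/59)·(-2) + (143/118)·(1) = -145/118.

ŝ = -1.2288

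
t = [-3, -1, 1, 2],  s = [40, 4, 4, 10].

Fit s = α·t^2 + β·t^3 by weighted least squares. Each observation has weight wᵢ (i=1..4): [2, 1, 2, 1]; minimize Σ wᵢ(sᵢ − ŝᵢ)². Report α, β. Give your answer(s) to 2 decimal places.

α = 3.34, β = -0.37

The normal equations are: 181·α + (-453)·β = 772;  (-453)·α + 1525·β = -2076.
(Σwᵢ·t^2·t^2 = 181, Σwᵢ·t^2·t^3 = -453, Σwᵢ·t^3·t^3 = 1525, Σwᵢ·t^2·s = 772, Σwᵢ·t^3·s = -2076.)
Eliminating β: 1525·(row 1) − (-453)·(row 2) gives 70816·α = 1525·772 − (-453)·(-2076) = 236872, so α = 29609/8852.
Then β = ((-2076) − (-453)·(29609/8852))/1525 = -3255/8852.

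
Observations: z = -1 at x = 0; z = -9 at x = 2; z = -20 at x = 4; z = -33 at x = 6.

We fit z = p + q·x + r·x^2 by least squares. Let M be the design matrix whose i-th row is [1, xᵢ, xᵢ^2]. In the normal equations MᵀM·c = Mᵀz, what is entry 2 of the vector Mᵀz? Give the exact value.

Entry 2 ↔ basis x, so (Mᵀz)_{2} = Σᵢ (x)·zᵢ = (0)·(-1) + (2)·(-9) + (4)·(-20) + (6)·(-33) = -296.

-296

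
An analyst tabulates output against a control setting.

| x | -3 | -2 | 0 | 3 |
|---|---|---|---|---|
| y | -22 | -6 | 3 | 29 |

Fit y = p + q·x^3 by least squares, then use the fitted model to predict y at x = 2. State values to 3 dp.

ŷ = 10.515

Forming AᵀA = [[4, -8]; [-8, 1522]] and Aᵀy = [4, 1425]ᵀ gives AᵀA·[p, q]ᵀ = Aᵀy.
Eliminating q: 1522·(row 1) − (-8)·(row 2) gives 6024·p = 1522·4 − (-8)·1425 = 17488, so p = 2186/753.
Then q = (1425 − (-8)·(2186/753))/1522 = 1433/1506.
At x = 2: ŷ = (2186/753)·(1) + (1433/1506)·(8) = 7918/753.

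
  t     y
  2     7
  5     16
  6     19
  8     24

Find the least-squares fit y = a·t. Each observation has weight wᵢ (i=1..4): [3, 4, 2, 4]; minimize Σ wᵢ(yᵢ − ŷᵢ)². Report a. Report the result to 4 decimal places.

a = 3.0864

Normal-equation sums: Σwᵢ·t·t = 440.
For MᵀWy: Σwᵢ·t·y = 1358.
Hence a = 1358 / 440 ≈ 3.08636.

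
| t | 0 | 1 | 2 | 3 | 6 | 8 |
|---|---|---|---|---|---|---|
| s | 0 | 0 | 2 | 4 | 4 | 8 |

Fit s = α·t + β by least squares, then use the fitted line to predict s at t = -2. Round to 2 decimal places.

With design matrix M, MᵀM = [[114, 20]; [20, 6]] and Mᵀs = [104, 18]ᵀ.
Eliminating β: 6·(row 1) − 20·(row 2) gives 284·α = 6·104 − 20·18 = 264, so α = 66/71.
Then β = (18 − 20·(66/71))/6 = -7/71.
At t = -2: ŝ = (66/71)·(-2) + (-7/71)·(1) = -139/71.

ŝ = -1.96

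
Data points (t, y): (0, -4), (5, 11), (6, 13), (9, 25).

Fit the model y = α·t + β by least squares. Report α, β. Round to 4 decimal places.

α = 3.1667, β = -4.5833

Normal-equation sums: Σt·t = 142, Σt = 20, Σ1 = 4.
For Xᵀy: Σt·y = 358, Σy = 45.
So XᵀX·[α, β]ᵀ = Xᵀy: [[142, 20]; [20, 4]]·[α, β]ᵀ = [358, 45]ᵀ.
det = 142·4 − 20² = 168.
α = (358·4 − 20·45)/168 = 19/6; β = (142·45 − 20·358)/168 = -55/12.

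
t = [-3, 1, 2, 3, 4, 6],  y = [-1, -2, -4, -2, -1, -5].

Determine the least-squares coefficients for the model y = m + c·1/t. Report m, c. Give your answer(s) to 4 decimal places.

Normal-equation sums: Σ1 = 6, Σ1/t = 23/12, Σ1/t·1/t = 25/16.
And Σy = -15, Σ1/t·y = -65/12.
Normal equations: [[6, 23/12]; [23/12, 25/16]]·[m, c]ᵀ = [-15, -65/12]ᵀ.
det = 6·(25/16) − (23/12)² = 821/144.
m = ((-15)·(25/16) − (23/12)·(-65/12))/(821/144) = -1880/821; c = (6·(-65/12) − (23/12)·(-15))/(821/144) = -540/821.

m = -2.2899, c = -0.6577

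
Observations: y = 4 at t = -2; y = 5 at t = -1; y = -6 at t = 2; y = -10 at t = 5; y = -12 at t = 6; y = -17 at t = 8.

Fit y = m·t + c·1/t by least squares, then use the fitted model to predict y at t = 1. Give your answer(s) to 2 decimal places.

ŷ = -4.62

XᵀX·[m, c]ᵀ = Xᵀy reads: 134·m + 6·c = -283;  6·m + (22801/14400)·c = -129/8.
det = 134·(22801/14400) − 6² = 1268467/7200.
m = ((-283)·(22801/14400) − 6·(-129/8))/(1268467/7200) = -5059483/2536934; c = (134·(-129/8) − 6·(-283))/(1268467/7200) = -3331800/1268467.
At t = 1: ŷ = (-5059483/2536934)·(1) + (-3331800/1268467)·(1) = -11723083/2536934.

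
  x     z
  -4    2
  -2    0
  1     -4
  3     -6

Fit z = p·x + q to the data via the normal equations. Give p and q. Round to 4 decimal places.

p = -1.1724, q = -2.5862

Forming AᵀA = [[30, -2]; [-2, 4]] and Aᵀz = [-30, -8]ᵀ gives AᵀA·[p, q]ᵀ = Aᵀz.
det = 30·4 − (-2)² = 116.
p = ((-30)·4 − (-2)·(-8))/116 = -34/29; q = (30·(-8) − (-2)·(-30))/116 = -75/29.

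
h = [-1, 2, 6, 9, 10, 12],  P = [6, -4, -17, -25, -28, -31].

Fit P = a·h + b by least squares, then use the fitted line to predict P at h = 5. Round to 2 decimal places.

The normal system XᵀX·[a, b]ᵀ = XᵀP is [[366, 38]; [38, 6]]·[a, b]ᵀ = [-993, -99]ᵀ.
Eliminating b: 6·(row 1) − 38·(row 2) gives 752·a = 6·(-993) − 38·(-99) = -2196, so a = -549/188.
Then b = ((-99) − 38·(-549/188))/6 = 375/188.
At h = 5: P̂ = (-549/188)·(5) + (375/188)·(1) = -1185/94.

P̂ = -12.61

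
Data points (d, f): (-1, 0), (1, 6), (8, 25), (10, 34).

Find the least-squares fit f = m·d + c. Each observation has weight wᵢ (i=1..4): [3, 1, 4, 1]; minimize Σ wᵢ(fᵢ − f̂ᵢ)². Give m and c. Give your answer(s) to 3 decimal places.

m = 2.874, c = 2.780

AᵀWA·[m, c]ᵀ = AᵀWf reads: 360·m + 40·c = 1146;  40·m + 9·c = 140.
(Σwᵢ·d·d = 360, Σwᵢ·d = 40, Σwᵢ·1 = 9, Σwᵢ·d·f = 1146, Σwᵢ·f = 140.)
Eliminating c: 9·(row 1) − 40·(row 2) gives 1640·m = 9·1146 − 40·140 = 4714, so m = 2357/820.
Then c = (140 − 40·(2357/820))/9 = 114/41.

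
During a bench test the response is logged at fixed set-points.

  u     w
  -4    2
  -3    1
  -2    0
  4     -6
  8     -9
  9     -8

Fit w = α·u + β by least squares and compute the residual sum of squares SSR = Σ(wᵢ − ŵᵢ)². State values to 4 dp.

MᵀM·[α, β]ᵀ = Mᵀw reads: 190·α + 12·β = -179;  12·α + 6·β = -20.
(Σu·u = 190, Σu = 12, Σ1 = 6, Σu·w = -179, Σw = -20.)
det = 190·6 − 12² = 996.
α = ((-179)·6 − 12·(-20))/996 = -139/166; β = (190·(-20) − 12·(-179))/996 = -413/249.
Residuals: 77/249, 73/498, -4/249, -247/249, -160/249, 595/498; SSR = 1465/498.

SSR = 2.9418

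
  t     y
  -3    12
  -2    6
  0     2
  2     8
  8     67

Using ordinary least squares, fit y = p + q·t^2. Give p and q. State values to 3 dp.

Normal-equation sums: Σ1 = 5, Σt^2 = 81, Σt^2·t^2 = 4209.
And Σy = 95, Σt^2·y = 4452.
So AᵀA·[p, q]ᵀ = Aᵀy: [[5, 81]; [81, 4209]]·[p, q]ᵀ = [95, 4452]ᵀ.
Determinant 5·4209 − 81² = 14484.
p = (95·4209 − 81·4452)/14484 = 13081/4828; q = (5·4452 − 81·95)/14484 = 4855/4828.

p = 2.709, q = 1.006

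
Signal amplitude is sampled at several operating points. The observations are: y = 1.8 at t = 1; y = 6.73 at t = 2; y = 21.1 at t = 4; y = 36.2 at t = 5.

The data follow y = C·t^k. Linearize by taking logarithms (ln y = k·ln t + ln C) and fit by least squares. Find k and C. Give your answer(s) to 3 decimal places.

k = 1.825, C = 1.822

With ln yᵢ as the transformed response and ln tᵢ as the regressor:
AᵀA = [[4.9926, 3.6889]; [3.6889, 4]], rhs = [11.3251, 9.1327]ᵀ  (here Σln t = 3.6889, Σ(ln t)² = 4.9926, Σln y = 9.1327, Σln t·ln y = 11.3251).
Slope k = (n·Σln t·ln y − Σln t·Σln y)/(n·Σ(ln t)² − (Σln t)²) = (4·11.3251 − 3.6889·9.1327)/6.3624 = 1.82494; ln C = (Σln y − k·Σln t)/n = 0.60018, so C = exp(0.60018) = 1.82244.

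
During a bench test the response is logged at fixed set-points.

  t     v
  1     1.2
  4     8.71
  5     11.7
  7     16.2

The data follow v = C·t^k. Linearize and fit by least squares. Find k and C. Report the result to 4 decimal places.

k = 1.3676, C = 1.2316

Taking logs, ln v = k·ln t + ln C, so regress ln v on ln t.
Σln t = 4.9416, Σ(ln t)² = 8.2987, Σln v = 7.5914, Σln t·ln v = 12.3785.
Equations: 8.2987·k + 4.9416·ln C = 12.3785;  4.9416·k + 4·ln C = 7.5914.
Δ = 8.2987·4 − (4.9416)² = 8.7748; k = (12.3785·4 − 4.9416·7.5914)/8.7748 = 1.36757, ln C = (8.2987·7.5914 − 4.9416·12.3785)/8.7748 = 0.20834, so C = exp(0.20834) = 1.23164.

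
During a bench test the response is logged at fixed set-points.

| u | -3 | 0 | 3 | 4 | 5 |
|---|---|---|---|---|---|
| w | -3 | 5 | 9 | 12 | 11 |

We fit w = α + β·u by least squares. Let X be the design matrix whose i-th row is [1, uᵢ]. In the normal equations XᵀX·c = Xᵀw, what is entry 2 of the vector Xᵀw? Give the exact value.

139

Entry 2 ↔ basis u, so (Xᵀw)_{2} = Σᵢ (u)·wᵢ = (-3)·(-3) + (0)·(5) + (3)·(9) + (4)·(12) + (5)·(11) = 139.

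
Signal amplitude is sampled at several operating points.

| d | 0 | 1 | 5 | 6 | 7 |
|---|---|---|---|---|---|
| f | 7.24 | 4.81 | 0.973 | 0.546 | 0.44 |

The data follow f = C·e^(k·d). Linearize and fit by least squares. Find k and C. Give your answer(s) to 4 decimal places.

k = -0.4101, C = 7.2264

Let Y = ln f. Fitting Y = k·d + ln C by least squares:
Σd = 19.0000, Σ(d)² = 111.0000, Σln f = 2.0968, Σd·ln f = -7.9438.
Equations: 111.0000·k + 19.0000·ln C = -7.9438;  19.0000·k + 5·ln C = 2.0968.
Δ = 111.0000·5 − (19.0000)² = 194.0000; k = (-7.9438·5 − 19.0000·2.0968)/194.0000 = -0.41010, ln C = (111.0000·2.0968 − 19.0000·-7.9438)/194.0000 = 1.97774, so C = exp(1.97774) = 7.22638.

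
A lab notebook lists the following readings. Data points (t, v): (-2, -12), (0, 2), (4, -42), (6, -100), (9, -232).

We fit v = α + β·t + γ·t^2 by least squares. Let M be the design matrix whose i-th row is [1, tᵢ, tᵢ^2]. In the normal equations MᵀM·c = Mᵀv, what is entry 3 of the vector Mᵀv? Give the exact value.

Entry 3 ↔ basis t^2, so (Mᵀv)_{3} = Σᵢ (t^2)·vᵢ = (4)·(-12) + (0)·(2) + (16)·(-42) + (36)·(-100) + (81)·(-232) = -23112.

-23112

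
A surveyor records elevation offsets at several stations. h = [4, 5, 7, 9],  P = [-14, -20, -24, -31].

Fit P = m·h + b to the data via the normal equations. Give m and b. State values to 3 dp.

Normal-equation sums: Σh·h = 171, Σh = 25, Σ1 = 4.
Moment sums: Σh·P = -603, ΣP = -89.
So AᵀA·[m, b]ᵀ = AᵀP: [[171, 25]; [25, 4]]·[m, b]ᵀ = [-603, -89]ᵀ.
det = 171·4 − 25² = 59.
m = ((-603)·4 − 25·(-89))/59 = -187/59; b = (171·(-89) − 25·(-603))/59 = -144/59.

m = -3.169, b = -2.441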